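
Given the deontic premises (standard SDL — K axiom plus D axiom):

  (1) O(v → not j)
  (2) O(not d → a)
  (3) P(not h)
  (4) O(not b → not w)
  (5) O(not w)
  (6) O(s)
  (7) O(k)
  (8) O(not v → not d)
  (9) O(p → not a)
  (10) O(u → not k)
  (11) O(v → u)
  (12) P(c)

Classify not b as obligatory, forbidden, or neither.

Neither

Premise 4 is O(not b → not w); even if O(not w) held, inferring O(not b) would be affirming the consequent — invalid.
No premise or chain of K-axiom applications forces O(not b), and none forces O(b). So not b is neither obligatory nor forbidden under these norms.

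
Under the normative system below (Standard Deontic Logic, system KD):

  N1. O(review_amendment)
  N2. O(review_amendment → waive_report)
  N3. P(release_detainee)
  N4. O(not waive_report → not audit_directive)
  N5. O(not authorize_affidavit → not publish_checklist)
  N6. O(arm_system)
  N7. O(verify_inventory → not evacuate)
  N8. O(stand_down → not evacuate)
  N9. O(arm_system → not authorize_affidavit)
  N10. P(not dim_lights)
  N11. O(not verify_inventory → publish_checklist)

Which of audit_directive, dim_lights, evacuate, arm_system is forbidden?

Premise 6 states O(arm_system) outright.
From O(arm_system) and premise 9, O(arm_system → not authorize_affidavit), we obtain O(not authorize_affidavit).
Premise 5 is O(not authorize_affidavit → not publish_checklist); since O(not authorize_affidavit), deontic closure gives O(not publish_checklist).
The contrapositive of premise 11 (O(not verify_inventory → publish_checklist)) is O(not publish_checklist → verify_inventory), and O(not publish_checklist) is already established, so O(verify_inventory).
With premise 7, O(verify_inventory → not evacuate), the K-axiom yields O(not evacuate).
So O(not evacuate) holds, i.e. evacuate is forbidden. None of the other listed options is forbidden under the premises.

evacuate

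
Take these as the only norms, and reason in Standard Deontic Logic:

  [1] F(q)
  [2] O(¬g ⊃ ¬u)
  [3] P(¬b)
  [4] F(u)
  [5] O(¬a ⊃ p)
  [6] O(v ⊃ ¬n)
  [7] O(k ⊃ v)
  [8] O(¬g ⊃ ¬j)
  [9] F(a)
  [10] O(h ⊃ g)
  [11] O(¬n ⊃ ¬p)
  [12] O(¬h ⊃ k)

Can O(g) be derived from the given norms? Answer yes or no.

Yes

F(a) at premise 9 means O(¬a).
With premise 5, O(¬a ⊃ p), the K-axiom yields O(p).
The contrapositive of premise 11 (O(¬n ⊃ ¬p)) is O(p ⊃ n), and O(p) is already established, so O(n).
Premise 6 is O(v ⊃ ¬n); contrapositively O(n ⊃ ¬v). Since O(n) holds, K gives O(¬v).
The contrapositive of premise 7 (O(k ⊃ v)) is O(¬v ⊃ ¬k), and O(¬v) is already established, so O(¬k).
Premise 12, O(¬h ⊃ k), contraposes to O(¬k ⊃ h); with O(¬k) we get O(h).
From O(h) and premise 10, O(h ⊃ g), we obtain O(g).
Premises 1, 2, 3, 4, 8 do not contribute to this derivation.
So O(g) follows.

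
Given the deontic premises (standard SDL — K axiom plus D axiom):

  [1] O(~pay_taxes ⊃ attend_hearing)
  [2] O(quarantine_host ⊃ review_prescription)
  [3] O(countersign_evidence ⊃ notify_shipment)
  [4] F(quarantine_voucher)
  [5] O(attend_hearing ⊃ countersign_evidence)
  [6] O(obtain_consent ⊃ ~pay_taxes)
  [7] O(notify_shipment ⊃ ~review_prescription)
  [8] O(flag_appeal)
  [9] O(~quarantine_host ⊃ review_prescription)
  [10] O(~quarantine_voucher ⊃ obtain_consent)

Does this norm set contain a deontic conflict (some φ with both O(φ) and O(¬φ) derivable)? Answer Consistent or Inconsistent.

Inconsistent

By case analysis on ~quarantine_host: premise 9 gives O(~quarantine_host ⊃ review_prescription) and premise 2 gives O(quarantine_host ⊃ review_prescription), so O(review_prescription) either way.
The contrapositive of premise 7 (O(notify_shipment ⊃ ~review_prescription)) is O(review_prescription ⊃ ~notify_shipment), and O(review_prescription) is already established, so O(~notify_shipment).
The contrapositive of premise 3 (O(countersign_evidence ⊃ notify_shipment)) is O(~notify_shipment ⊃ ~countersign_evidence), and O(~notify_shipment) is already established, so O(~countersign_evidence).
Premise 5, O(attend_hearing ⊃ countersign_evidence), contraposes to O(~countersign_evidence ⊃ ~attend_hearing); with O(~countersign_evidence) we get O(~attend_hearing).
The contrapositive of premise 1 (O(~pay_taxes ⊃ attend_hearing)) is O(~attend_hearing ⊃ pay_taxes), and O(~attend_hearing) is already established, so O(pay_taxes).
Premise 6 is O(obtain_consent ⊃ ~pay_taxes); contrapositively O(pay_taxes ⊃ ~obtain_consent). Since O(pay_taxes) holds, K gives O(~obtain_consent).
Premise 10, O(~quarantine_voucher ⊃ obtain_consent), contraposes to O(~obtain_consent ⊃ quarantine_voucher); with O(~obtain_consent) we get O(quarantine_voucher).
But premise 4, F(quarantine_voucher), means O(~quarantine_voucher).
We now have both O(quarantine_voucher) and O(~quarantine_voucher) — quarantine_voucher is simultaneously obligatory and forbidden, violating the D-axiom.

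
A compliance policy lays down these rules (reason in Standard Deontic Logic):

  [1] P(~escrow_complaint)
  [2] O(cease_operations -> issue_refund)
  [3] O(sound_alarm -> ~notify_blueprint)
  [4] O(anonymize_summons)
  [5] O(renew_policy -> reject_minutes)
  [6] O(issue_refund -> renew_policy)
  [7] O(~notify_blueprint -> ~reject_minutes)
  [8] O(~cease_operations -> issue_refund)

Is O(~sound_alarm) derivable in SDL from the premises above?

Premises 8 and 2 are O(~cease_operations -> issue_refund) and O(cease_operations -> issue_refund); every ideal world satisfies ~cease_operations or cease_operations, so in either case issue_refund holds — hence O(issue_refund).
Applying K to premise 6 (O(issue_refund -> renew_policy)) and O(issue_refund) yields O(renew_policy).
Premise 5 is O(renew_policy -> reject_minutes); since O(renew_policy), deontic closure gives O(reject_minutes).
Premise 7 is O(~notify_blueprint -> ~reject_minutes); contrapositively O(reject_minutes -> notify_blueprint). Since O(reject_minutes) holds, K gives O(notify_blueprint).
Premise 3 is O(sound_alarm -> ~notify_blueprint); contrapositively O(notify_blueprint -> ~sound_alarm). Since O(notify_blueprint) holds, K gives O(~sound_alarm).
Premises 1, 4 do not contribute to this derivation.
So O(~sound_alarm) follows.

Yes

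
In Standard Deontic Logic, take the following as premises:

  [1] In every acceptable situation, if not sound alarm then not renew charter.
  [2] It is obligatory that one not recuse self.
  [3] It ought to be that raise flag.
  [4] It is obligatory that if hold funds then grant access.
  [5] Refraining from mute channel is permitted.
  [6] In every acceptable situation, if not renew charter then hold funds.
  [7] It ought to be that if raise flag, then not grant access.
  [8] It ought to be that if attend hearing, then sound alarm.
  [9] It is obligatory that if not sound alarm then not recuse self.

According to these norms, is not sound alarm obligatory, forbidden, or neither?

From premise 3 we have O(raise_flag).
Premise 7 is O(raise_flag → ¬grant_access); since O(raise_flag), deontic closure gives O(¬grant_access).
Premise 4, O(hold_funds → grant_access), contraposes to O(¬grant_access → ¬hold_funds); with O(¬grant_access) we get O(¬hold_funds).
Premise 6 is O(¬renew_charter → hold_funds); contrapositively O(¬hold_funds → renew_charter). Since O(¬hold_funds) holds, K gives O(renew_charter).
The contrapositive of premise 1 (O(¬sound_alarm → ¬renew_charter)) is O(renew_charter → sound_alarm), and O(renew_charter) is already established, so O(sound_alarm).
Premises 2, 5, 8, 9 do not contribute to this derivation.
Thus O(sound_alarm), which is F(¬sound_alarm): ¬sound_alarm is forbidden.

Forbidden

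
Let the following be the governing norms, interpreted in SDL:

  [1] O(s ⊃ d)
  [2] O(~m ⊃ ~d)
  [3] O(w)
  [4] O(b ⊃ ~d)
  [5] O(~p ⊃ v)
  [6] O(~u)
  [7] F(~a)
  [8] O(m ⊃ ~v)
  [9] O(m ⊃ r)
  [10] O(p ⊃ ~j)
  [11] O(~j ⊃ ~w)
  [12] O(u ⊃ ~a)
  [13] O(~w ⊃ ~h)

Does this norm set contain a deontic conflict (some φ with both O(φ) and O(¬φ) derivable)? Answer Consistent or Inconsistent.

Consistent

Premise 12 is O(u ⊃ ~a), but O(u) is not derivable from the premises, so it does not yield O(~a).
So O(~a) is not derivable, and the apparent clash with O(a) does not arise.
A world satisfying every obligation exists (e.g. a=true, b=false, d=false, h=false, j=true, m=false, p=false, r=false, s=false, u=false, v=true, w=true); no atom is both obligatory and forbidden, so the set is consistent.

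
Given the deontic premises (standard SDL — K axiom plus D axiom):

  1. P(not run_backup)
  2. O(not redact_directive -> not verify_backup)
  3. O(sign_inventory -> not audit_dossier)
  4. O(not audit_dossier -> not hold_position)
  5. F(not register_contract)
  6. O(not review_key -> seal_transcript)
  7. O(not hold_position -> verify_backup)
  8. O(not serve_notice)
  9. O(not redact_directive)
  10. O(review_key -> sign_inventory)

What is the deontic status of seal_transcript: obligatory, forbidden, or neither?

Obligatory

From premise 9 we have O(not redact_directive).
With premise 2, O(not redact_directive -> not verify_backup), the K-axiom yields O(not verify_backup).
The contrapositive of premise 7 (O(not hold_position -> verify_backup)) is O(not verify_backup -> hold_position), and O(not verify_backup) is already established, so O(hold_position).
The contrapositive of premise 4 (O(not audit_dossier -> not hold_position)) is O(hold_position -> audit_dossier), and O(hold_position) is already established, so O(audit_dossier).
The contrapositive of premise 3 (O(sign_inventory -> not audit_dossier)) is O(audit_dossier -> not sign_inventory), and O(audit_dossier) is already established, so O(not sign_inventory).
The contrapositive of premise 10 (O(review_key -> sign_inventory)) is O(not sign_inventory -> not review_key), and O(not sign_inventory) is already established, so O(not review_key).
With premise 6, O(not review_key -> seal_transcript), the K-axiom yields O(seal_transcript).
Premises 1, 5, 8 do not contribute to this derivation.
Hence seal_transcript is obligatory.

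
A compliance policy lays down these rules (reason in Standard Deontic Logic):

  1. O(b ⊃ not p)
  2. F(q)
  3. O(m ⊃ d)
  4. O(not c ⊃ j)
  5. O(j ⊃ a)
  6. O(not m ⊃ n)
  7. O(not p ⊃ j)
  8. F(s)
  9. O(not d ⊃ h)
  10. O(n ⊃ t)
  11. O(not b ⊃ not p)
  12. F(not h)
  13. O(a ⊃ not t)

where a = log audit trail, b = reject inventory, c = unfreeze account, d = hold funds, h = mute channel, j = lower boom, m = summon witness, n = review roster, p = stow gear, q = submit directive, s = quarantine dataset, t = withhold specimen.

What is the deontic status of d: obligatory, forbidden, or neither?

Obligatory

Premises 11 and 1 cover both cases: O(not b ⊃ not p) and O(b ⊃ not p). Since not b ∨ b is a tautology, O(not p) follows.
Premise 7 is O(not p ⊃ j); since O(not p), deontic closure gives O(j).
Applying K to premise 5 (O(j ⊃ a)) and O(j) yields O(a).
From O(a) and premise 13, O(a ⊃ not t), we obtain O(not t).
The contrapositive of premise 10 (O(n ⊃ t)) is O(not t ⊃ not n), and O(not t) is already established, so O(not n).
Premise 6, O(not m ⊃ n), contraposes to O(not n ⊃ m); with O(not n) we get O(m).
With premise 3, O(m ⊃ d), the K-axiom yields O(d).
Premises 2, 4, 8, 9, 12 do not contribute to this derivation.
Hence d is obligatory.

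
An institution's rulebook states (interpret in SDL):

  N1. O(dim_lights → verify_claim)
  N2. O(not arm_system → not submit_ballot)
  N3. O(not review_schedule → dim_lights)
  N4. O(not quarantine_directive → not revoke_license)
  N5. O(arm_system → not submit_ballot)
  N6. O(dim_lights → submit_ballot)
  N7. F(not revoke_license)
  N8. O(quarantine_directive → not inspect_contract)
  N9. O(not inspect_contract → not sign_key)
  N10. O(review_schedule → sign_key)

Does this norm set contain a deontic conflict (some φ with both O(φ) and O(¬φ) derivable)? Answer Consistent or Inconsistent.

By case analysis on not arm_system: premise 2 gives O(not arm_system → not submit_ballot) and premise 5 gives O(arm_system → not submit_ballot), so O(not submit_ballot) either way.
Premise 6 is O(dim_lights → submit_ballot); contrapositively O(not submit_ballot → not dim_lights). Since O(not submit_ballot) holds, K gives O(not dim_lights).
Premise 3, O(not review_schedule → dim_lights), contraposes to O(not dim_lights → review_schedule); with O(not dim_lights) we get O(review_schedule).
Applying K to premise 10 (O(review_schedule → sign_key)) and O(review_schedule) yields O(sign_key).
Premise 9, O(not inspect_contract → not sign_key), contraposes to O(sign_key → inspect_contract); with O(sign_key) we get O(inspect_contract).
Premise 8, O(quarantine_directive → not inspect_contract), contraposes to O(inspect_contract → not quarantine_directive); with O(inspect_contract) we get O(not quarantine_directive).
Premise 4 is O(not quarantine_directive → not revoke_license); since O(not quarantine_directive), deontic closure gives O(not revoke_license).
However, F(not revoke_license) at premise 7 amounts to O(revoke_license).
We now have both O(not revoke_license) and O(revoke_license) — revoke_license is simultaneously obligatory and forbidden, violating the D-axiom.

Inconsistent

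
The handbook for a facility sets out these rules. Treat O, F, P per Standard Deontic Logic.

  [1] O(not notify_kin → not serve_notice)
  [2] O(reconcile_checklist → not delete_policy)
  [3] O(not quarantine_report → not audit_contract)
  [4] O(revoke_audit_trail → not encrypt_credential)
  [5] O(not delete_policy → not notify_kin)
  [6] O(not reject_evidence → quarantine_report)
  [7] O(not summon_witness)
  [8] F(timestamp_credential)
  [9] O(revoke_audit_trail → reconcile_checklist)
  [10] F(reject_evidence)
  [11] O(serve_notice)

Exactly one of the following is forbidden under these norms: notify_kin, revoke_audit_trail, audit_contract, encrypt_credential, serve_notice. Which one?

Premise 11 states O(serve_notice) outright.
The contrapositive of premise 1 (O(not notify_kin → not serve_notice)) is O(serve_notice → notify_kin), and O(serve_notice) is already established, so O(notify_kin).
Premise 5, O(not delete_policy → not notify_kin), contraposes to O(notify_kin → delete_policy); with O(notify_kin) we get O(delete_policy).
Premise 2, O(reconcile_checklist → not delete_policy), contraposes to O(delete_policy → not reconcile_checklist); with O(delete_policy) we get O(not reconcile_checklist).
Premise 9 is O(revoke_audit_trail → reconcile_checklist); contrapositively O(not reconcile_checklist → not revoke_audit_trail). Since O(not reconcile_checklist) holds, K gives O(not revoke_audit_trail).
So O(not revoke_audit_trail) holds, i.e. revoke_audit_trail is forbidden. None of the other listed options is forbidden under the premises.

revoke_audit_trail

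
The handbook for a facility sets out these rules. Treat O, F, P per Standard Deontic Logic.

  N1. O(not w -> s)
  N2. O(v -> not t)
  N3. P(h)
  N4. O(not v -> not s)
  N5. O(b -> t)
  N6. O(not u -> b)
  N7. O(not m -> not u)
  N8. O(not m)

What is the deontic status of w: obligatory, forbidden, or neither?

Premise 8 gives O(not m).
Premise 7 is O(not m -> not u); since O(not m), deontic closure gives O(not u).
With premise 6, O(not u -> b), the K-axiom yields O(b).
From O(b) and premise 5, O(b -> t), we obtain O(t).
Premise 2, O(v -> not t), contraposes to O(t -> not v); with O(t) we get O(not v).
Applying K to premise 4 (O(not v -> not s)) and O(not v) yields O(not s).
Premise 1, O(not w -> s), contraposes to O(not s -> w); with O(not s) we get O(w).
Premise 3 does not contribute to this derivation.
Hence w is obligatory.

Obligatory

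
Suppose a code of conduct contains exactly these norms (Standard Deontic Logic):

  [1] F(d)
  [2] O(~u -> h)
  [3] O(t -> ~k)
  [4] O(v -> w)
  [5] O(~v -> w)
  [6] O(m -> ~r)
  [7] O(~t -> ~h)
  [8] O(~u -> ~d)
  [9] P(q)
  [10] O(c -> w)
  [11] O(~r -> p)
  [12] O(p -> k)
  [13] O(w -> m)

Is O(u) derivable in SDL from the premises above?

Yes

Premises 4 and 5 cover both cases: O(v -> w) and O(~v -> w). Since v ∨ ~v is a tautology, O(w) follows.
Premise 13 is O(w -> m); since O(w), deontic closure gives O(m).
From O(m) and premise 6, O(m -> ~r), we obtain O(~r).
With premise 11, O(~r -> p), the K-axiom yields O(p).
Premise 12 is O(p -> k); since O(p), deontic closure gives O(k).
Premise 3, O(t -> ~k), contraposes to O(k -> ~t); with O(k) we get O(~t).
With premise 7, O(~t -> ~h), the K-axiom yields O(~h).
Premise 2, O(~u -> h), contraposes to O(~h -> u); with O(~h) we get O(u).
Premises 1, 8, 9, 10 do not contribute to this derivation.
So O(u) follows.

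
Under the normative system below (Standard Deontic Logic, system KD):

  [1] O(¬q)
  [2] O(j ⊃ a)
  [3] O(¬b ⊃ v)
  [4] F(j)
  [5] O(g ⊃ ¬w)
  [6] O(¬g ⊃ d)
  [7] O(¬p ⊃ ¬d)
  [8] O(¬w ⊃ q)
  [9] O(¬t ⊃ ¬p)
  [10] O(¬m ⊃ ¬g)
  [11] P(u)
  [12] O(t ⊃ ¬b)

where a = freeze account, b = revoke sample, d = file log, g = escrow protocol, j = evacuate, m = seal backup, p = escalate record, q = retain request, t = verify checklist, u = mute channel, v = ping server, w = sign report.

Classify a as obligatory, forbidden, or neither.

Neither

Premise 2 is O(j ⊃ a), but O(j) is not derivable from the premises, so it does not yield O(a).
No premise or chain of K-axiom applications forces O(a), and none forces O(¬a). So a is neither obligatory nor forbidden under these norms.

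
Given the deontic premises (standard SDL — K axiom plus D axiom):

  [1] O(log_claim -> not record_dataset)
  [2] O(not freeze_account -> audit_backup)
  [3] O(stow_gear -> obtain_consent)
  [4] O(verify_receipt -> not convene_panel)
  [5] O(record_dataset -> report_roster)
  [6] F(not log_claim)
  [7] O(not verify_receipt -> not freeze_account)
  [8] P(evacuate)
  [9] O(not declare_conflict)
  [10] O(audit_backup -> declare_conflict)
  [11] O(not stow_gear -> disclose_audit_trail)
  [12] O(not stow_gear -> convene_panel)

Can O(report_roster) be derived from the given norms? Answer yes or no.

Premise 5 is O(record_dataset -> report_roster), but O(record_dataset) is not derivable from the premises, so it does not yield O(report_roster).
No other premise forces O(report_roster). An ideal world satisfying every premise can still have report_roster false, so O(report_roster) is not derivable.

No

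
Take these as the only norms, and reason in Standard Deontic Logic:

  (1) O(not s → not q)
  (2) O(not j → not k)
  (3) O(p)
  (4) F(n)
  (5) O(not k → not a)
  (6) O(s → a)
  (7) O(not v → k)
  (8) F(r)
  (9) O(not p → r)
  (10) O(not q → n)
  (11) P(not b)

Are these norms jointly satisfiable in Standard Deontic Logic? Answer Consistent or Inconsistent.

Premise 9 is O(not p → r), but O(not p) is not derivable from the premises, so it does not yield O(r).
So O(r) is not derivable, and the apparent clash with O(not r) does not arise.
A world satisfying every obligation exists (e.g. a=true, b=false, j=true, k=true, n=false, p=true, q=true, r=false, s=true, v=false); no atom is both obligatory and forbidden, so the set is consistent.

Consistent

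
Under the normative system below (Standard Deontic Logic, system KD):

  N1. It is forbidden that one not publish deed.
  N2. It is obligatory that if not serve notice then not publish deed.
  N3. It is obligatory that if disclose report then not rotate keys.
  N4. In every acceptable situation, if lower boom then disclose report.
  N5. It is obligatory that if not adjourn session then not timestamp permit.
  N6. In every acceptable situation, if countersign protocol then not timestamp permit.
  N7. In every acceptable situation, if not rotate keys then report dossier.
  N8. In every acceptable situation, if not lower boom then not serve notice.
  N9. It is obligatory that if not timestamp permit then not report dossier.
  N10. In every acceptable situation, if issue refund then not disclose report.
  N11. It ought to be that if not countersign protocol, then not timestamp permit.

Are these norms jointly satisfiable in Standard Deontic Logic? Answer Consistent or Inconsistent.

Premises 6 and 11 are O(countersign_protocol → ¬timestamp_permit) and O(¬countersign_protocol → ¬timestamp_permit); every ideal world satisfies countersign_protocol or ¬countersign_protocol, so in either case ¬timestamp_permit holds — hence O(¬timestamp_permit).
Applying K to premise 9 (O(¬timestamp_permit → ¬report_dossier)) and O(¬timestamp_permit) yields O(¬report_dossier).
The contrapositive of premise 7 (O(¬rotate_keys → report_dossier)) is O(¬report_dossier → rotate_keys), and O(¬report_dossier) is already established, so O(rotate_keys).
The contrapositive of premise 3 (O(disclose_report → ¬rotate_keys)) is O(rotate_keys → ¬disclose_report), and O(rotate_keys) is already established, so O(¬disclose_report).
Premise 4 is O(lower_boom → disclose_report); contrapositively O(¬disclose_report → ¬lower_boom). Since O(¬disclose_report) holds, K gives O(¬lower_boom).
With premise 8, O(¬lower_boom → ¬serve_notice), the K-axiom yields O(¬serve_notice).
From O(¬serve_notice) and premise 2, O(¬serve_notice → ¬publish_deed), we obtain O(¬publish_deed).
Yet premise 1 is F(¬publish_deed), i.e. O(publish_deed).
We now have both O(¬publish_deed) and O(publish_deed) — publish_deed is simultaneously obligatory and forbidden, violating the D-axiom.

Inconsistent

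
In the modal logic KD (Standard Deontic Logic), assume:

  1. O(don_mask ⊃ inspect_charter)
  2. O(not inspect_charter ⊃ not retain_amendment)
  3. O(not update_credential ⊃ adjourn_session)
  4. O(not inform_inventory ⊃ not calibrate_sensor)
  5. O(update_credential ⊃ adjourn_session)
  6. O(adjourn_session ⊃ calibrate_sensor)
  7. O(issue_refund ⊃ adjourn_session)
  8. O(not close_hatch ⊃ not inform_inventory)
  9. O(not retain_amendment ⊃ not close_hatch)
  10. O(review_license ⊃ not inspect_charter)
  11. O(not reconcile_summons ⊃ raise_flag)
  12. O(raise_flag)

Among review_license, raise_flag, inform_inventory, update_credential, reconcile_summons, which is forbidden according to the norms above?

Premises 3 and 5 are O(not update_credential ⊃ adjourn_session) and O(update_credential ⊃ adjourn_session); every ideal world satisfies not update_credential or update_credential, so in either case adjourn_session holds — hence O(adjourn_session).
Premise 6 is O(adjourn_session ⊃ calibrate_sensor); since O(adjourn_session), deontic closure gives O(calibrate_sensor).
Premise 4, O(not inform_inventory ⊃ not calibrate_sensor), contraposes to O(calibrate_sensor ⊃ inform_inventory); with O(calibrate_sensor) we get O(inform_inventory).
Premise 8, O(not close_hatch ⊃ not inform_inventory), contraposes to O(inform_inventory ⊃ close_hatch); with O(inform_inventory) we get O(close_hatch).
The contrapositive of premise 9 (O(not retain_amendment ⊃ not close_hatch)) is O(close_hatch ⊃ retain_amendment), and O(close_hatch) is already established, so O(retain_amendment).
The contrapositive of premise 2 (O(not inspect_charter ⊃ not retain_amendment)) is O(retain_amendment ⊃ inspect_charter), and O(retain_amendment) is already established, so O(inspect_charter).
Premise 10, O(review_license ⊃ not inspect_charter), contraposes to O(inspect_charter ⊃ not review_license); with O(inspect_charter) we get O(not review_license).
So O(not review_license) holds, i.e. review_license is forbidden. None of the other listed options is forbidden under the premises.

review_license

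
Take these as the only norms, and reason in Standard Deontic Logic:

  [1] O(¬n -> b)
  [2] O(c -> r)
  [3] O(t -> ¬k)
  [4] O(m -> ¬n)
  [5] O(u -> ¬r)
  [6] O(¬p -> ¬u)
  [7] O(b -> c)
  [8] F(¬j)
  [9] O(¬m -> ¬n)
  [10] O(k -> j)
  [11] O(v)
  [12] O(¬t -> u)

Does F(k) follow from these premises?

By case analysis on m: premise 4 gives O(m -> ¬n) and premise 9 gives O(¬m -> ¬n), so O(¬n) either way.
Premise 1 is O(¬n -> b); since O(¬n), deontic closure gives O(b).
Applying K to premise 7 (O(b -> c)) and O(b) yields O(c).
Premise 2 is O(c -> r); since O(c), deontic closure gives O(r).
Premise 5, O(u -> ¬r), contraposes to O(r -> ¬u); with O(r) we get O(¬u).
The contrapositive of premise 12 (O(¬t -> u)) is O(¬u -> t), and O(¬u) is already established, so O(t).
From O(t) and premise 3, O(t -> ¬k), we obtain O(¬k).
Premises 6, 8, 10, 11 do not contribute to this derivation.
So O(¬k) holds, i.e. F(k). The claim follows.

Yes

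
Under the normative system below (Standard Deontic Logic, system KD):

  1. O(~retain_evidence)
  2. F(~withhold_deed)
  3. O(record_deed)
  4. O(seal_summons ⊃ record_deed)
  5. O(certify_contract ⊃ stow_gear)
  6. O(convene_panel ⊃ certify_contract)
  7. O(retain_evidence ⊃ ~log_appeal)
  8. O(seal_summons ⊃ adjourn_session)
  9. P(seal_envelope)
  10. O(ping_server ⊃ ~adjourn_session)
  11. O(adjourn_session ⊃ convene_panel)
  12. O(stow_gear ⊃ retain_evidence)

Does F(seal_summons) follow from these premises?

Yes

From premise 1 we have O(~retain_evidence).
The contrapositive of premise 12 (O(stow_gear ⊃ retain_evidence)) is O(~retain_evidence ⊃ ~stow_gear), and O(~retain_evidence) is already established, so O(~stow_gear).
Premise 5, O(certify_contract ⊃ stow_gear), contraposes to O(~stow_gear ⊃ ~certify_contract); with O(~stow_gear) we get O(~certify_contract).
The contrapositive of premise 6 (O(convene_panel ⊃ certify_contract)) is O(~certify_contract ⊃ ~convene_panel), and O(~certify_contract) is already established, so O(~convene_panel).
Premise 11 is O(adjourn_session ⊃ convene_panel); contrapositively O(~convene_panel ⊃ ~adjourn_session). Since O(~convene_panel) holds, K gives O(~adjourn_session).
The contrapositive of premise 8 (O(seal_summons ⊃ adjourn_session)) is O(~adjourn_session ⊃ ~seal_summons), and O(~adjourn_session) is already established, so O(~seal_summons).
Premises 2, 3, 4, 7, 9, 10 do not contribute to this derivation.
So O(~seal_summons) holds, i.e. F(seal_summons). The claim follows.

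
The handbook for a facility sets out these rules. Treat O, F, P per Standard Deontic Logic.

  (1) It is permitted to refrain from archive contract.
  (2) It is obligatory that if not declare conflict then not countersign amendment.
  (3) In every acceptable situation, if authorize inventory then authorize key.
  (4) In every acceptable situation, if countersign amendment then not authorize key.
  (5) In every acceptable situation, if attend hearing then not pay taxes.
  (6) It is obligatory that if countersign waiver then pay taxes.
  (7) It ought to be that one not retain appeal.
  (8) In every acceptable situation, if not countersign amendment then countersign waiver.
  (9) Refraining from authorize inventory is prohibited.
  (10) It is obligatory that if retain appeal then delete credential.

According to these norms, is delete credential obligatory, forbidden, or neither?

Neither

Premise 10 is O(retain_appeal → delete_credential), but O(retain_appeal) is not derivable from the premises, so it does not yield O(delete_credential).
No premise or chain of K-axiom applications forces O(delete_credential), and none forces O(¬delete_credential). So delete_credential is neither obligatory nor forbidden under these norms.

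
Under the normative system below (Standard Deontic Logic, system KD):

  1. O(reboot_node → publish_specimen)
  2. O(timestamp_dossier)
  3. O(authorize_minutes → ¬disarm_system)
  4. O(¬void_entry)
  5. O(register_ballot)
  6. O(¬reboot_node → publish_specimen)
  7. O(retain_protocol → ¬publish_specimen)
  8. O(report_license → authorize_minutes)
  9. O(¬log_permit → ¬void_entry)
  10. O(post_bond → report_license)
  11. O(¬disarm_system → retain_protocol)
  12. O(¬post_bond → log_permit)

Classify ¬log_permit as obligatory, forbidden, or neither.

Premises 6 and 1 cover both cases: O(¬reboot_node → publish_specimen) and O(reboot_node → publish_specimen). Since ¬reboot_node ∨ reboot_node is a tautology, O(publish_specimen) follows.
The contrapositive of premise 7 (O(retain_protocol → ¬publish_specimen)) is O(publish_specimen → ¬retain_protocol), and O(publish_specimen) is already established, so O(¬retain_protocol).
The contrapositive of premise 11 (O(¬disarm_system → retain_protocol)) is O(¬retain_protocol → disarm_system), and O(¬retain_protocol) is already established, so O(disarm_system).
The contrapositive of premise 3 (O(authorize_minutes → ¬disarm_system)) is O(disarm_system → ¬authorize_minutes), and O(disarm_system) is already established, so O(¬authorize_minutes).
Premise 8 is O(report_license → authorize_minutes); contrapositively O(¬authorize_minutes → ¬report_license). Since O(¬authorize_minutes) holds, K gives O(¬report_license).
Premise 10 is O(post_bond → report_license); contrapositively O(¬report_license → ¬post_bond). Since O(¬report_license) holds, K gives O(¬post_bond).
From O(¬post_bond) and premise 12, O(¬post_bond → log_permit), we obtain O(log_permit).
Premises 2, 4, 5, 9 do not contribute to this derivation.
Thus O(log_permit), which is F(¬log_permit): ¬log_permit is forbidden.

Forbidden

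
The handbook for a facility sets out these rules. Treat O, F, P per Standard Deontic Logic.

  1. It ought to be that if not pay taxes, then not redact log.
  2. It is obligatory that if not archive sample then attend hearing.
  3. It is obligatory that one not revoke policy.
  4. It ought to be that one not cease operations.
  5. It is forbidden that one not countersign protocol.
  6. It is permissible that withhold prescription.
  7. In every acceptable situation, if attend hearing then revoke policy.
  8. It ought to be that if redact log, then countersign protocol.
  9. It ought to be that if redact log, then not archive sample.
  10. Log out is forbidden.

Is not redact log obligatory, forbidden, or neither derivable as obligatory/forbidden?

Premise 3 states O(¬revoke_policy) outright.
Premise 7 is O(attend_hearing → revoke_policy); contrapositively O(¬revoke_policy → ¬attend_hearing). Since O(¬revoke_policy) holds, K gives O(¬attend_hearing).
Premise 2, O(¬archive_sample → attend_hearing), contraposes to O(¬attend_hearing → archive_sample); with O(¬attend_hearing) we get O(archive_sample).
The contrapositive of premise 9 (O(redact_log → ¬archive_sample)) is O(archive_sample → ¬redact_log), and O(archive_sample) is already established, so O(¬redact_log).
Premises 1, 4, 5, 6, 8, 10 do not contribute to this derivation.
Hence ¬redact_log is obligatory.

Obligatory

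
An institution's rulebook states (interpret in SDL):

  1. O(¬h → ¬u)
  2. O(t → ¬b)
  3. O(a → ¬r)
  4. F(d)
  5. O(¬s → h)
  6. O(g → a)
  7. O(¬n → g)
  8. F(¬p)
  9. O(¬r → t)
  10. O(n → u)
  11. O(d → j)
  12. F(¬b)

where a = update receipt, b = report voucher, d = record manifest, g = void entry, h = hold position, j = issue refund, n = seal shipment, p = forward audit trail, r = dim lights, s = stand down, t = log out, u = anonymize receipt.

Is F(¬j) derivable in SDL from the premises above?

No

Premise 11 is O(d → j), but O(d) is not derivable from the premises, so it does not yield O(j).
No other premise forces O(j). An ideal world satisfying every premise can still have ¬j true, so F(¬j) is not derivable.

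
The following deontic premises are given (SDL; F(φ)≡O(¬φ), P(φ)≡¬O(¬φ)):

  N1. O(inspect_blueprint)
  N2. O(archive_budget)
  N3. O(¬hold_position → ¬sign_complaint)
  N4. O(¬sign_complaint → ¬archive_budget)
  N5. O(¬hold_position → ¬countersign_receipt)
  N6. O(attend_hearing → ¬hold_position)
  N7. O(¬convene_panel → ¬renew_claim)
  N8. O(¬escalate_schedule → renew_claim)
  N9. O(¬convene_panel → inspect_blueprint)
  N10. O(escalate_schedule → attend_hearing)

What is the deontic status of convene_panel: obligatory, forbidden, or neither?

Obligatory

Premise 2 states O(archive_budget) outright.
Premise 4, O(¬sign_complaint → ¬archive_budget), contraposes to O(archive_budget → sign_complaint); with O(archive_budget) we get O(sign_complaint).
The contrapositive of premise 3 (O(¬hold_position → ¬sign_complaint)) is O(sign_complaint → hold_position), and O(sign_complaint) is already established, so O(hold_position).
Premise 6 is O(attend_hearing → ¬hold_position); contrapositively O(hold_position → ¬attend_hearing). Since O(hold_position) holds, K gives O(¬attend_hearing).
Premise 10 is O(escalate_schedule → attend_hearing); contrapositively O(¬attend_hearing → ¬escalate_schedule). Since O(¬attend_hearing) holds, K gives O(¬escalate_schedule).
Premise 8 is O(¬escalate_schedule → renew_claim); since O(¬escalate_schedule), deontic closure gives O(renew_claim).
The contrapositive of premise 7 (O(¬convene_panel → ¬renew_claim)) is O(renew_claim → convene_panel), and O(renew_claim) is already established, so O(convene_panel).
Premises 1, 5, 9 do not contribute to this derivation.
Hence convene_panel is obligatory.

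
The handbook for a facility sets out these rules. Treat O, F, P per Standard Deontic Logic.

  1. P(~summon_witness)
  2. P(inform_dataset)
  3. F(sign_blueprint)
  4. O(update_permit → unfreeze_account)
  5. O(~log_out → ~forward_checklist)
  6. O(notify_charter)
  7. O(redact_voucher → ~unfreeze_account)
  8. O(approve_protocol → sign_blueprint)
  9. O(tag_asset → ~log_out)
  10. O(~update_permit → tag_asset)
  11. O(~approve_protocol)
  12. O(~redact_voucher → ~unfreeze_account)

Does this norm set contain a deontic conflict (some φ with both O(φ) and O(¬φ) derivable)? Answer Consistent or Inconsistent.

Consistent

Premise 8 is O(approve_protocol → sign_blueprint), but O(approve_protocol) is not derivable from the premises, so it does not yield O(sign_blueprint).
So O(sign_blueprint) is not derivable, and the apparent clash with O(~sign_blueprint) does not arise.
A world satisfying every obligation exists (e.g. approve_protocol=false, forward_checklist=false, inform_dataset=false, log_out=false, notify_charter=true, redact_voucher=false, sign_blueprint=false, summon_witness=false, tag_asset=true, unfreeze_account=false, update_permit=false); no atom is both obligatory and forbidden, so the set is consistent.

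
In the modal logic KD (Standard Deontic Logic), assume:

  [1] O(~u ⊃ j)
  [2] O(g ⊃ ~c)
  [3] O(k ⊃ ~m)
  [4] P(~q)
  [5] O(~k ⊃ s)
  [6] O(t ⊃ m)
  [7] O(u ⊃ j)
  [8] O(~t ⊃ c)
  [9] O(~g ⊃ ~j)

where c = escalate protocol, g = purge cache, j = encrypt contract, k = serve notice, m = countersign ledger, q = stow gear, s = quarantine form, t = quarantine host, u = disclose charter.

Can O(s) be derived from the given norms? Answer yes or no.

By case analysis on ~u: premise 1 gives O(~u ⊃ j) and premise 7 gives O(u ⊃ j), so O(j) either way.
Premise 9, O(~g ⊃ ~j), contraposes to O(j ⊃ g); with O(j) we get O(g).
With premise 2, O(g ⊃ ~c), the K-axiom yields O(~c).
Premise 8, O(~t ⊃ c), contraposes to O(~c ⊃ t); with O(~c) we get O(t).
With premise 6, O(t ⊃ m), the K-axiom yields O(m).
The contrapositive of premise 3 (O(k ⊃ ~m)) is O(m ⊃ ~k), and O(m) is already established, so O(~k).
From O(~k) and premise 5, O(~k ⊃ s), we obtain O(s).
Premise 4 does not contribute to this derivation.
So O(s) follows.

Yes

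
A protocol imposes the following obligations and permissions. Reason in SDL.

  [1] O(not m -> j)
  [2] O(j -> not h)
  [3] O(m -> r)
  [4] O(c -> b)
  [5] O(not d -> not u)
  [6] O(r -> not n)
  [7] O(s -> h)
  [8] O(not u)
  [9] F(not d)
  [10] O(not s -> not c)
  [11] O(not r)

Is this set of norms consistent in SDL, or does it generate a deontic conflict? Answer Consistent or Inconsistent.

Premise 5 is O(not d -> not u); even if O(not u) held, inferring O(not d) would be affirming the consequent — invalid.
So O(not d) is not derivable, and the apparent clash with O(d) does not arise.
A world satisfying every obligation exists (e.g. b=false, c=false, d=true, h=false, j=true, m=false, n=false, r=false, s=false, u=false); no atom is both obligatory and forbidden, so the set is consistent.

Consistent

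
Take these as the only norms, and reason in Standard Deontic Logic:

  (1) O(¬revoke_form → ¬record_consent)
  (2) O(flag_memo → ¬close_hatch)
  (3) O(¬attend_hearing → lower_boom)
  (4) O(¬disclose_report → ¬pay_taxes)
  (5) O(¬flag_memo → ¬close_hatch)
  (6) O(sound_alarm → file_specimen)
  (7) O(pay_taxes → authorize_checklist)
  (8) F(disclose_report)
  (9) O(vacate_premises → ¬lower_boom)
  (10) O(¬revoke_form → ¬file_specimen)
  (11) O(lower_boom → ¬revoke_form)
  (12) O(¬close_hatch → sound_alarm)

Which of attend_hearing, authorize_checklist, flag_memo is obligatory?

attend_hearing

Premises 5 and 2 are O(¬flag_memo → ¬close_hatch) and O(flag_memo → ¬close_hatch); every ideal world satisfies ¬flag_memo or flag_memo, so in either case ¬close_hatch holds — hence O(¬close_hatch).
Premise 12 is O(¬close_hatch → sound_alarm); since O(¬close_hatch), deontic closure gives O(sound_alarm).
From O(sound_alarm) and premise 6, O(sound_alarm → file_specimen), we obtain O(file_specimen).
The contrapositive of premise 10 (O(¬revoke_form → ¬file_specimen)) is O(file_specimen → revoke_form), and O(file_specimen) is already established, so O(revoke_form).
Premise 11, O(lower_boom → ¬revoke_form), contraposes to O(revoke_form → ¬lower_boom); with O(revoke_form) we get O(¬lower_boom).
The contrapositive of premise 3 (O(¬attend_hearing → lower_boom)) is O(¬lower_boom → attend_hearing), and O(¬lower_boom) is already established, so O(attend_hearing).
So O(attend_hearing) holds — attend_hearing is obligatory. None of the other listed options is made obligatory by any chain of premises.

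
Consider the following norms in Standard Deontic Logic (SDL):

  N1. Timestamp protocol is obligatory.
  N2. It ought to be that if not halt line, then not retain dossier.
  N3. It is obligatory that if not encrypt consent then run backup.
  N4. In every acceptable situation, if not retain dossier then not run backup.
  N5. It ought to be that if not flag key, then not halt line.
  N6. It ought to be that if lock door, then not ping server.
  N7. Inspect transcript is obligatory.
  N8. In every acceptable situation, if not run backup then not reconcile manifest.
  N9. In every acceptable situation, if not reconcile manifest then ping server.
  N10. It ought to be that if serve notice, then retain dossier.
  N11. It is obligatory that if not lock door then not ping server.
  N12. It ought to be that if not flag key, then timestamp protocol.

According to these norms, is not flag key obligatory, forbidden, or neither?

Forbidden

By case analysis on ¬lock_door: premise 11 gives O(¬lock_door → ¬ping_server) and premise 6 gives O(lock_door → ¬ping_server), so O(¬ping_server) either way.
Premise 9, O(¬reconcile_manifest → ping_server), contraposes to O(¬ping_server → reconcile_manifest); with O(¬ping_server) we get O(reconcile_manifest).
The contrapositive of premise 8 (O(¬run_backup → ¬reconcile_manifest)) is O(reconcile_manifest → run_backup), and O(reconcile_manifest) is already established, so O(run_backup).
Premise 4 is O(¬retain_dossier → ¬run_backup); contrapositively O(run_backup → retain_dossier). Since O(run_backup) holds, K gives O(retain_dossier).
Premise 2, O(¬halt_line → ¬retain_dossier), contraposes to O(retain_dossier → halt_line); with O(retain_dossier) we get O(halt_line).
Premise 5, O(¬flag_key → ¬halt_line), contraposes to O(halt_line → flag_key); with O(halt_line) we get O(flag_key).
Premises 1, 3, 7, 10, 12 do not contribute to this derivation.
Thus O(flag_key), which is F(¬flag_key): ¬flag_key is forbidden.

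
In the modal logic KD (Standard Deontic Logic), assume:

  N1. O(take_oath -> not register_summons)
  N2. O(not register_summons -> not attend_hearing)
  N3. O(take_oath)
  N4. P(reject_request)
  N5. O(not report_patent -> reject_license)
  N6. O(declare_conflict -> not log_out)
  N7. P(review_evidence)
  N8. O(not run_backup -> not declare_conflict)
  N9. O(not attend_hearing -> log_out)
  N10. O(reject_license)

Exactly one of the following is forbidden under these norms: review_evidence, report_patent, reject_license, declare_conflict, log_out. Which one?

declare_conflict

From premise 3 we have O(take_oath).
Premise 1 is O(take_oath -> not register_summons); since O(take_oath), deontic closure gives O(not register_summons).
From O(not register_summons) and premise 2, O(not register_summons -> not attend_hearing), we obtain O(not attend_hearing).
With premise 9, O(not attend_hearing -> log_out), the K-axiom yields O(log_out).
Premise 6 is O(declare_conflict -> not log_out); contrapositively O(log_out -> not declare_conflict). Since O(log_out) holds, K gives O(not declare_conflict).
So O(not declare_conflict) holds, i.e. declare_conflict is forbidden. None of the other listed options is forbidden under the premises.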